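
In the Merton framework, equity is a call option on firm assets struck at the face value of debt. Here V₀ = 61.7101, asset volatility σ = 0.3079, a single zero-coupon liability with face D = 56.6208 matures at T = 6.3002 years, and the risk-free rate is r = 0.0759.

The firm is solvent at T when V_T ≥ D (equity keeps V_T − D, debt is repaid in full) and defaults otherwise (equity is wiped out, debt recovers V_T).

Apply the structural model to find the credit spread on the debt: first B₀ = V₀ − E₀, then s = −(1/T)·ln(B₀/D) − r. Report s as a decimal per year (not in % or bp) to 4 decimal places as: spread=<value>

With assets at 61.7101 and a single debt payment of 56.6208 at 6.3002 years:
d₁ = [ln(V₀/D) + (r + σ²/2)T] / (σ√T)
   = [ln(61.7101/56.6208) + (0.0759 + 0.5·0.3079²)·6.3002] / (0.3079·√6.3002)
   = [0.086071 + 0.776822] / 0.772835 = 1.116530
d₂ = d₁ − σ√T = 1.116530 − 0.772835 = 0.343695
N(d₁) = 0.867902,  N(d₂) = 0.634462,  e^(−rT) = 0.619907
E₀ = V₀·N(d₁) − D·e^(−rT)·N(d₂)
   = 61.7101·0.867902 − 56.6208·0.619907·0.634462 = 31.288940
B₀ = V₀ − E₀ = 61.7101 − 31.288940 = 30.421160
spread = −(1/T)·ln(B₀/D) − r = −(1/6.3002)·ln(30.421160/56.6208) − 0.0759 = 0.02270607

spread=0.0227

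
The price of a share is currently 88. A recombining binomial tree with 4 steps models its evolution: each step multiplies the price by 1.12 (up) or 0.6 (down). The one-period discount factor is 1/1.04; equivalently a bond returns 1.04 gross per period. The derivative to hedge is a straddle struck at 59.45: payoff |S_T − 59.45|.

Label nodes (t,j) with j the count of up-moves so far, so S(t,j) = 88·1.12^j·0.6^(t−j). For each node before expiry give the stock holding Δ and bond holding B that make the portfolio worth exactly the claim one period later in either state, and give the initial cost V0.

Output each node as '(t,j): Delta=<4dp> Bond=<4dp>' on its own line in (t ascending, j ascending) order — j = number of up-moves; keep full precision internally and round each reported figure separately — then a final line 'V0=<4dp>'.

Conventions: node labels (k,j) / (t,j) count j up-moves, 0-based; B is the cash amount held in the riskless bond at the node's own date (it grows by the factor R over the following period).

No-arbitrage ⇒ martingale measure with p* = (R−d)/(u−d) = 0.8462.
Payoffs at expiry: V(4,0)=48.0452, V(4,1)=38.1610, V(4,2)=19.7106, V(4,3)=14.7302, V(4,4)=79.0197
Node (3,0) S=19.0080: V=(p*·38.1610+(1−p*)·48.0452)/1.04=38.1555; Δ=(38.1610−48.0452)/(21.2890−11.4048)=-1.0000; B=V−Δ·S=57.1635
Node (3,1) S=35.4816: V=(p*·19.7106+(1−p*)·38.1610)/1.04=21.6819; Δ=(19.7106−38.1610)/(39.7394−21.2890)=-1.0000; B=V−Δ·S=57.1635
Node (3,2) S=66.2323: V=(p*·14.7302+(1−p*)·19.7106)/1.04=14.9004; Δ=(14.7302−19.7106)/(74.1802−39.7394)=-0.1446; B=V−Δ·S=24.4781
Node (3,3) S=123.6337: V=(p*·79.0197+(1−p*)·14.7302)/1.04=66.4702; Δ=(79.0197−14.7302)/(138.4697−74.1802)=1.0000; B=V−Δ·S=-57.1635
Node (2,0) S=31.6800: V=(p*·21.6819+(1−p*)·38.1555)/1.04=23.2849; Δ=(21.6819−38.1555)/(35.4816−19.0080)=-1.0000; B=V−Δ·S=54.9649
Node (2,1) S=59.1360: V=(p*·14.9004+(1−p*)·21.6819)/1.04=15.3305; Δ=(14.9004−21.6819)/(66.2323−35.4816)=-0.2205; B=V−Δ·S=28.3718
Node (2,2) S=110.3872: V=(p*·66.4702+(1−p*)·14.9004)/1.04=56.2850; Δ=(66.4702−14.9004)/(123.6337−66.2323)=0.8984; B=V−Δ·S=-42.8877
Node (1,0) S=52.8000: V=(p*·15.3305+(1−p*)·23.2849)/1.04=15.9175; Δ=(15.3305−23.2849)/(59.1360−31.6800)=-0.2897; B=V−Δ·S=31.2144
Node (1,1) S=98.5600: V=(p*·56.2850+(1−p*)·15.3305)/1.04=48.0618; Δ=(56.2850−15.3305)/(110.3872−59.1360)=0.7991; B=V−Δ·S=-30.6968
Node (0,0) S=88.0000: V=(p*·48.0618+(1−p*)·15.9175)/1.04=41.4582; Δ=(48.0618−15.9175)/(98.5600−52.8000)=0.7025; B=V−Δ·S=-20.3577
Check: Δ(0,0)·S0 + B(0,0) = 41.4582 = V0.

(0,0): Delta=0.7025 Bond=-20.3577
(1,0): Delta=-0.2897 Bond=31.2144
(1,1): Delta=0.7991 Bond=-30.6968
(2,0): Delta=-1.0000 Bond=54.9649
(2,1): Delta=-0.2205 Bond=28.3718
(2,2): Delta=0.8984 Bond=-42.8877
(3,0): Delta=-1.0000 Bond=57.1635
(3,1): Delta=-1.0000 Bond=57.1635
(3,2): Delta=-0.1446 Bond=24.4781
(3,3): Delta=1.0000 Bond=-57.1635
V0=41.4582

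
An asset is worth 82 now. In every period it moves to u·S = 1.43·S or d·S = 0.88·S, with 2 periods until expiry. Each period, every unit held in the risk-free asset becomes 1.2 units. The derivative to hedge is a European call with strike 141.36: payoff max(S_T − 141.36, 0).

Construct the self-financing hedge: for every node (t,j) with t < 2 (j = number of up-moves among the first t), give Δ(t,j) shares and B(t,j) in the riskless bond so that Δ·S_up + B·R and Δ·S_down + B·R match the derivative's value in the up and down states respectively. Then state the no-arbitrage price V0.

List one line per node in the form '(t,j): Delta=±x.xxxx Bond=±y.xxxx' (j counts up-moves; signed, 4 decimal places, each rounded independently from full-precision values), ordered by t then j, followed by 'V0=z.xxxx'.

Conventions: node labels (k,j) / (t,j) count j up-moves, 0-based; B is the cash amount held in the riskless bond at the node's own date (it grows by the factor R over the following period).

No-arbitrage ⇒ martingale measure with p* = (R−d)/(u−d) = 0.5818.
Terminal payoffs: V(2,0)=0.0000, V(2,1)=0.0000, V(2,2)=26.3218
(1,0): S=72.1600. Δ = (V_up−V_dn)/(S_up−S_dn) = (0.0000−0.0000)/(103.1888−63.5008) = 0.0000. V = [p*·0.0000 + (1−p*)·0.0000]/1.2 = 0.0000. B = V − Δ·S = 0.0000.
(1,1): S=117.2600. Δ = (V_up−V_dn)/(S_up−S_dn) = (26.3218−0.0000)/(167.6818−103.1888) = 0.4081. V = [p*·26.3218 + (1−p*)·0.0000]/1.2 = 12.7621. B = V − Δ·S = -35.0957.
(0,0): S=82.0000. Δ = (V_up−V_dn)/(S_up−S_dn) = (12.7621−0.0000)/(117.2600−72.1600) = 0.2830. V = [p*·12.7621 + (1−p*)·0.0000]/1.2 = 6.1877. B = V − Δ·S = -17.0161.
Check: Δ(0,0)·S0 + B(0,0) = 6.1877 = V0.

(0,0): Delta=0.2830 Bond=-17.0161
(1,0): Delta=0.0000 Bond=0.0000
(1,1): Delta=0.4081 Bond=-35.0957
V0=6.1877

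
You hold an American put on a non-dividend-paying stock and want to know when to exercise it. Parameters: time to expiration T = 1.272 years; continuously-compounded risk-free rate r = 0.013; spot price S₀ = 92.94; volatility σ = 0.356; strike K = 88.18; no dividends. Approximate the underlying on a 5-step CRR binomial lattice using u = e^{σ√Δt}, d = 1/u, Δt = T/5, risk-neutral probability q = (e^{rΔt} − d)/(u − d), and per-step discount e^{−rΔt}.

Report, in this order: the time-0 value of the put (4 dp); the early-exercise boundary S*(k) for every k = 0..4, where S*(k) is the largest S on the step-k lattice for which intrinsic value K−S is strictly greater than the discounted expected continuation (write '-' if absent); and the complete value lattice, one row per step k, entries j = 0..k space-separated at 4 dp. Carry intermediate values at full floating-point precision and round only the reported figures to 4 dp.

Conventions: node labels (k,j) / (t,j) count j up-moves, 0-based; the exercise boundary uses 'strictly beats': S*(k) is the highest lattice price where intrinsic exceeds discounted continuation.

price = 12.1386
boundary = - - - 54.2322 64.8992
tree:
12.1386
17.7419 5.7630
25.0775 9.4085 1.5997
33.9478 15.0263 2.9967 0.0000
42.8615 23.2808 5.6136 0.0000 0.0000
50.3101 33.9478 10.5158 0.0000 0.0000 0.0000

Δt=0.25440, u=1.19669, d=0.83564, q=0.46441, disc=e^(-rΔt)=0.99670
k=5 terminal: V=max(K-S,0) → 50.3101 33.9478 10.5158 0.0000 0.0000 0.0000
k=4: j=0 S=45.3185 intr=42.8615 cont=42.5703 V=42.8615[EX]; j=1 S=64.8992 intr=23.2808 cont=22.9897 V=23.2808[EX]; j=2 S=92.9400 intr=0.0000 cont=5.6136 V=5.6136[hold]; j=3 S=133.0963 intr=0.0000 cont=0.0000 V=0.0000[hold]; j=4 S=190.6029 intr=0.0000 cont=0.0000 V=0.0000[hold]  S*(4)=64.8992
k=3: j=0 S=54.2322 intr=33.9478 cont=33.6566 V=33.9478[EX]; j=1 S=77.6642 intr=10.5158 cont=15.0263 V=15.0263[hold]; j=2 S=111.2204 intr=0.0000 cont=2.9967 V=2.9967[hold]; j=3 S=159.2751 intr=0.0000 cont=0.0000 V=0.0000[hold]  S*(3)=54.2322
k=2: j=0 S=64.8992 intr=23.2808 cont=25.0775 V=25.0775[hold]; j=1 S=92.9400 intr=0.0000 cont=9.4085 V=9.4085[hold]; j=2 S=133.0963 intr=0.0000 cont=1.5997 V=1.5997[hold]  S*(2)=-
k=1: j=0 S=77.6642 intr=10.5158 cont=17.7419 V=17.7419[hold]; j=1 S=111.2204 intr=0.0000 cont=5.7630 V=5.7630[hold]  S*(1)=-
k=0: j=0 S=92.9400 intr=0.0000 cont=12.1386 V=12.1386[hold]  S*(0)=-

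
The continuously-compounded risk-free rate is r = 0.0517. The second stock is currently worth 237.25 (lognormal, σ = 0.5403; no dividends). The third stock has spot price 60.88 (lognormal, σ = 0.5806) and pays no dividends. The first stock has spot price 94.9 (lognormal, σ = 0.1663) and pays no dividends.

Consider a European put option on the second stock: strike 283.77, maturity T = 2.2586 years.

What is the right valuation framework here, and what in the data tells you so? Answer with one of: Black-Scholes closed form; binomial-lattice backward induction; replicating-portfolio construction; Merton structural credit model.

framework: Black-Scholes closed form

Key observation: a European claim on the second stock (strike 283.77) — a lognormal (GBM) underlying with constant rate and volatility — has an exact closed-form value; no lattice or capital structure is involved.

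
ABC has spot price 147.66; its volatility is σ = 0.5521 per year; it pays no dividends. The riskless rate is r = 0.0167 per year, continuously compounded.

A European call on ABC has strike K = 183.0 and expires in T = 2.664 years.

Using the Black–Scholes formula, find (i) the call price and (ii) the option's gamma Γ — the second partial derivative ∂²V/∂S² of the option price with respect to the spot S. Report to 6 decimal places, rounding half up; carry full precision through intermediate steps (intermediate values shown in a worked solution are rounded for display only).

price = 43.339496
Γ = 0.002897

σ√T = 0.5521·√2.664 = 0.901125
d₁ = (ln(S/K) + (r+σ²/2)T) / (σ√T) = (ln(147.66/183.0) + (0.0167+0.5521²/2)·2.664) / 0.901125 = (-0.214574 + 0.450502) / 0.901125 = 0.261815
d₂ = d₁ − σ√T = 0.261815 − 0.901125 = -0.639310
e^{−rT} = 0.956486
N(d₁) = 0.603268,  N(d₂) = 0.261311
Call price V = S·N(d₁) − K·e^{−rT}·N(d₂) = 89.078537 − 45.739040 = 43.339496
φ(d₁) = (1/√(2π))·e^{−d₁²/2} = 0.385501
Γ = φ(d₁) / (S·σ·√T) = 0.002897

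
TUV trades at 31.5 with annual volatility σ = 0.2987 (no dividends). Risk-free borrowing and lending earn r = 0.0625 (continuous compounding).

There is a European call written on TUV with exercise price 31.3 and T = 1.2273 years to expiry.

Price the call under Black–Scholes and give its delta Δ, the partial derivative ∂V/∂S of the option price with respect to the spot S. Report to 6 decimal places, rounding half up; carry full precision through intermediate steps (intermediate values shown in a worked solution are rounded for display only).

price = 5.353496
Δ = 0.661481

σ√T = 0.2987·√1.2273 = 0.330911
d₁ = (ln(S/K) + (r+σ²/2)T) / (σ√T) = (ln(31.5/31.3) + (0.0625+0.2987²/2)·1.2273) / 0.330911 = (0.006369 + 0.131457) / 0.330911 = 0.416507
d₂ = d₁ − σ√T = 0.416507 − 0.330911 = 0.085597
e^{−rT} = 0.926162
N(d₁) = 0.661481,  N(d₂) = 0.534106
Call price V = S·N(d₁) − K·e^{−rT}·N(d₂) = 20.836636 − 15.483140 = 5.353496
Δ = N(d₁) = 0.661481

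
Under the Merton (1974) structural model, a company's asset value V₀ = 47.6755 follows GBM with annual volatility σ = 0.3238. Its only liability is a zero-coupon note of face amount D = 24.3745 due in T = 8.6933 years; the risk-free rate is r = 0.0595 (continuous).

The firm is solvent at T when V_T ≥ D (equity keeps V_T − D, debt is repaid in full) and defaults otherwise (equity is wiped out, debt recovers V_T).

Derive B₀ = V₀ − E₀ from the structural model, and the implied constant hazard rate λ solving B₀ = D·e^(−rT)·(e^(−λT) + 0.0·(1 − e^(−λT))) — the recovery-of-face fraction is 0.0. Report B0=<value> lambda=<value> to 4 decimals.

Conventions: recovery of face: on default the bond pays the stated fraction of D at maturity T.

Apply the equity-as-call identities (strike 24.3745, horizon 8.6933 years):
d₁ = [ln(V₀/D) + (r + σ²/2)T] / (σ√T)
   = [ln(47.6755/24.3745) + (0.0595 + 0.5·0.3238²)·8.6933] / (0.3238·√8.6933)
   = [0.670880 + 0.972982] / 0.954705 = 1.721854
d₂ = d₁ − σ√T = 1.721854 − 0.954705 = 0.767149
N(d₁) = 0.957452,  N(d₂) = 0.778503,  e^(−rT) = 0.596157
E₀ = V₀·N(d₁) − D·e^(−rT)·N(d₂)
   = 47.6755·0.957452 − 24.3745·0.596157·0.778503 = 34.334548
B₀ = V₀ − E₀ = 47.6755 − 34.334548 = 13.340952
e^(−λT) = (B₀·e^(rT)/D − 0)/(1 − 0) = (13.3410·1.677411/24.3745 − 0)/1 = 0.91810441
λ = −ln(0.91810441)/8.6933 = 0.009829

B0=13.3410 lambda=0.0098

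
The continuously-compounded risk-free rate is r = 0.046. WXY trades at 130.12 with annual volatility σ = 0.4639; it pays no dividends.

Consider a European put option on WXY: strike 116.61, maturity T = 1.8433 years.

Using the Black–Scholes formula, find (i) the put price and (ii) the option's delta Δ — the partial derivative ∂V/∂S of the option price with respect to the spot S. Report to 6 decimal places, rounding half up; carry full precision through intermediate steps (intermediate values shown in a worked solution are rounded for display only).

price = 19.161367
Δ = -0.266448

σ√T = 0.4639·√1.8433 = 0.629829
d₁ = (ln(S/K) + (r+σ²/2)T) / (σ√T) = (ln(130.12/116.61) + (0.046+0.4639²/2)·1.8433) / 0.629829 = (0.109622 + 0.283134) / 0.629829 = 0.623592
d₂ = d₁ − σ√T = 0.623592 − 0.629829 = -0.006237
e^{−rT} = 0.918704
N(−d₁) = 0.266448,  N(−d₂) = 0.502488
Put price V = K·e^{−rT}·N(−d₂) − S·N(−d₁) = 53.831565 − 34.670197 = 19.161367
Δ = −N(−d₁) = -0.266448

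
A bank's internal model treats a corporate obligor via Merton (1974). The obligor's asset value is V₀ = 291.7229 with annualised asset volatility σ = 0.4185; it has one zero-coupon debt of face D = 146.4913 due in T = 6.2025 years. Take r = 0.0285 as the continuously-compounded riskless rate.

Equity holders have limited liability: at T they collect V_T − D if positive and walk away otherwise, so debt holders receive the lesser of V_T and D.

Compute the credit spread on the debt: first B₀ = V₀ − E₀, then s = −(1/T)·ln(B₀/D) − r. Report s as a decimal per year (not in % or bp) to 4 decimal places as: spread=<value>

Work the structural quantities from V₀ = 291.7229 against face 146.4913:
d₁ = [ln(V₀/D) + (r + σ²/2)T] / (σ√T)
   = [ln(291.7229/146.4913) + (0.0285 + 0.5·0.4185²)·6.2025] / (0.4185·√6.2025)
   = [0.688838 + 0.719931] / 1.042267 = 1.351640
d₂ = d₁ − σ√T = 1.351640 − 1.042267 = 0.309373
N(d₁) = 0.911755,  N(d₂) = 0.621481,  e^(−rT) = 0.837971
E₀ = V₀·N(d₁) − D·e^(−rT)·N(d₂)
   = 291.7229·0.911755 − 146.4913·0.837971·0.621481 = 189.689484
B₀ = V₀ − E₀ = 291.7229 − 189.689484 = 102.033416
spread = −(1/T)·ln(B₀/D) − r = −(1/6.2025)·ln(102.033416/146.4913) − 0.0285 = 0.02980966

spread=0.0298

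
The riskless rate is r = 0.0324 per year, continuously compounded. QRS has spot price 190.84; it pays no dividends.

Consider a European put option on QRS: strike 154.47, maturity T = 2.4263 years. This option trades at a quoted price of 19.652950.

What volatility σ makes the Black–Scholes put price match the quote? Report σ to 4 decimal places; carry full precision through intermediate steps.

At σ = 0.3852 the Black–Scholes value reproduces the quote:
σ√T = 0.3852·√2.4263 = 0.600010
d₁ = (ln(S/K) + (r+σ²/2)T) / (σ√T) = (ln(190.84/154.47) + (0.0324+0.3852²/2)·2.4263) / 0.600010 = (0.211435 + 0.258618) / 0.600010 = 0.783410
d₂ = d₁ − σ√T = 0.783410 − 0.600010 = 0.183400
e^{−rT} = 0.924398
N(−d₁) = 0.216693,  N(−d₂) = 0.427242
V = K·e^{−rT}·N(−d₂) − S·N(−d₁) = 61.006702 − 41.353752 = 19.652950 (equal to the quote); since ∂V/∂σ > 0 for all σ, the implied volatility is unique

sigma = 0.3852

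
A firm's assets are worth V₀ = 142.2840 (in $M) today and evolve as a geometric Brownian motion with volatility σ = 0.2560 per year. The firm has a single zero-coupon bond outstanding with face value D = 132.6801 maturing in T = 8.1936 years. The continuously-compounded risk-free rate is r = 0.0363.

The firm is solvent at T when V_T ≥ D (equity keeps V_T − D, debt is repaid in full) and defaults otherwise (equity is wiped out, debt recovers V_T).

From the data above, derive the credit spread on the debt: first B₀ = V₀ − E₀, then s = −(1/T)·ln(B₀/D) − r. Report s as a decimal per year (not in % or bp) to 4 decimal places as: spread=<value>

spread=0.0224

Equity is a call on the firm's assets struck at D = 132.6801:
d₁ = [ln(V₀/D) + (r + σ²/2)T] / (σ√T)
   = [ln(142.2840/132.6801) + (0.0363 + 0.5·0.2560²)·8.1936] / (0.2560·√8.1936)
   = [0.069884 + 0.565916] / 0.732786 = 0.867647
d₂ = d₁ − σ√T = 0.867647 − 0.732786 = 0.134860
N(d₁) = 0.807206,  N(d₂) = 0.553639,  e^(−rT) = 0.742726
E₀ = V₀·N(d₁) − D·e^(−rT)·N(d₂)
   = 142.2840·0.807206 − 132.6801·0.742726·0.553639 = 60.294172
B₀ = V₀ − E₀ = 142.2840 − 60.294172 = 81.989828
spread = −(1/T)·ln(B₀/D) − r = −(1/8.1936)·ln(81.989828/132.6801) − 0.0363 = 0.02244656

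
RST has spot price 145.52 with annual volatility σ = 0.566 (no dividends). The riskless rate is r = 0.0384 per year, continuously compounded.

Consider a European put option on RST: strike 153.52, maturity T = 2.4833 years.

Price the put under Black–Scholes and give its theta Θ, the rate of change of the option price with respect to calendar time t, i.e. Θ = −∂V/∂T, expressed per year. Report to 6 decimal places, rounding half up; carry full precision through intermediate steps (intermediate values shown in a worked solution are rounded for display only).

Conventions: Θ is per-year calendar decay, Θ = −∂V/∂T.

price = 46.155989
Θ = -5.722703

σ√T = 0.566·√2.4833 = 0.891931
d₁ = (ln(S/K) + (r+σ²/2)T) / (σ√T) = (ln(145.52/153.52) + (0.0384+0.566²/2)·2.4833) / 0.891931 = (-0.053517 + 0.493129) / 0.891931 = 0.492876
d₂ = d₁ − σ√T = 0.492876 − 0.891931 = -0.399054
e^{−rT} = 0.909047
N(−d₁) = 0.311050,  N(−d₂) = 0.655073
Put price V = K·e^{−rT}·N(−d₂) − S·N(−d₁) = 91.419984 − 45.263995 = 46.155989
φ(d₁) = (1/√(2π))·e^{−d₁²/2} = 0.353313
Θ = −S·φ(d₁)·σ/(2√T) + r·K·e^{−rT}·N(−d₂) = −9.233230 + 3.510527 = -5.722703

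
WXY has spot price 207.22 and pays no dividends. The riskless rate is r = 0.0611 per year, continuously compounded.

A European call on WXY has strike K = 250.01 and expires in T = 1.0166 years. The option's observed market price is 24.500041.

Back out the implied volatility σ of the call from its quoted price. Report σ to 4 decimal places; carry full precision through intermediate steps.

sigma = 0.4164

At σ = 0.4164 the Black–Scholes value reproduces the quote:
σ√T = 0.4164·√1.0166 = 0.419842
d₁ = (ln(S/K) + (r+σ²/2)T) / (σ√T) = (ln(207.22/250.01) + (0.0611+0.4164²/2)·1.0166) / 0.419842 = (-0.187720 + 0.150248) / 0.419842 = -0.089253
d₂ = d₁ − σ√T = -0.089253 − 0.419842 = -0.509095
e^{−rT} = 0.939776
N(d₁) = 0.464441,  N(d₂) = 0.305343
V = S·N(d₁) − K·e^{−rT}·N(d₂) = 96.241370 − 71.741329 = 24.500041 (matching the quote); vega is positive throughout, so no other σ reproduces this price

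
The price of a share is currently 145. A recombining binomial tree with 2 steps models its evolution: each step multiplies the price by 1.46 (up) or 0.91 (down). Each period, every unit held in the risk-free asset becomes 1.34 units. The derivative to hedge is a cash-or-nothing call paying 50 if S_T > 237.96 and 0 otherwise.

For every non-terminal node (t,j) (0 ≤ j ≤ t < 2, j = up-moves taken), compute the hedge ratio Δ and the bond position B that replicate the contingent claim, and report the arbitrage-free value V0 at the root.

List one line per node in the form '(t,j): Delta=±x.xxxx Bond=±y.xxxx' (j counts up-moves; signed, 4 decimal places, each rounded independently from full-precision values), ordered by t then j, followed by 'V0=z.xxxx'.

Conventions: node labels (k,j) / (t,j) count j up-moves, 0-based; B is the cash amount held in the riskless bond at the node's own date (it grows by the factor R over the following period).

Arbitrage-free pricing uses the up-move probability p* = (R−d)/(u−d) = 0.7818, discounting each step at R = 1.34.
Terminal payoffs: V(2,0)=0.0000, V(2,1)=0.0000, V(2,2)=50.0000
(1,0): S=131.9500. Δ = (V_up−V_dn)/(S_up−S_dn) = (0.0000−0.0000)/(192.6470−120.0745) = 0.0000. V = [p*·0.0000 + (1−p*)·0.0000]/1.34 = 0.0000. B = V − Δ·S = 0.0000.
(1,1): S=211.7000. Δ = (V_up−V_dn)/(S_up−S_dn) = (50.0000−0.0000)/(309.0820−192.6470) = 0.4294. V = [p*·50.0000 + (1−p*)·0.0000]/1.34 = 29.1723. B = V − Δ·S = -61.7368.
(0,0): S=145.0000. Δ = (V_up−V_dn)/(S_up−S_dn) = (29.1723−0.0000)/(211.7000−131.9500) = 0.3658. V = [p*·29.1723 + (1−p*)·0.0000]/1.34 = 17.0205. B = V − Δ·S = -36.0201.
Sanity check at the root: Δ(0,0)·S0 + B(0,0) reproduces V0 = 17.0205.

(0,0): Delta=0.3658 Bond=-36.0201
(1,0): Delta=0.0000 Bond=0.0000
(1,1): Delta=0.4294 Bond=-61.7368
V0=17.0205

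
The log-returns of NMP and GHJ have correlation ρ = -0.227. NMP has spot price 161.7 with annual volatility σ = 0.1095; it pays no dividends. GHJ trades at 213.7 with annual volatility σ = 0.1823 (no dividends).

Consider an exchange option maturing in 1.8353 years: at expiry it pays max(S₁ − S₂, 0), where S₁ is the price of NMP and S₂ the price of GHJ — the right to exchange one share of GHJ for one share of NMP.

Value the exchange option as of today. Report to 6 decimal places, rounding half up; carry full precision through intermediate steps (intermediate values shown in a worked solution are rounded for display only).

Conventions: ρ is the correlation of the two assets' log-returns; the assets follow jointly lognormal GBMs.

σ_eff = √(σ₁² + σ₂² − 2ρσ₁σ₂) = √(0.1095² + 0.1823² − 2·-0.227·0.1095·0.1823) = 0.232994
d₁ = (ln(S₁/S₂) + (q₂ − q₁ + σ_eff²/2)T) / (σ_eff√T) = (ln(161.7/213.7) + (0.0 − 0.0 + 0.027143)·1.8353) / 0.315645 = -0.725546
d₂ = d₁ − σ_eff√T = -0.725546 − 0.315645 = -1.041191
N(d₁) = 0.234059,  N(d₂) = 0.148894
V = S₁·e^{−q₁T}·N(d₁) − S₂·e^{−q₂T}·N(d₂) = 37.847273 − 31.818555 = 6.028718
Key observation: no risk-free rate is needed — with the second asset as numeraire the exchange option is a call on the ratio S₁/S₂, and r cancels out of the value.

exchange price = 6.028718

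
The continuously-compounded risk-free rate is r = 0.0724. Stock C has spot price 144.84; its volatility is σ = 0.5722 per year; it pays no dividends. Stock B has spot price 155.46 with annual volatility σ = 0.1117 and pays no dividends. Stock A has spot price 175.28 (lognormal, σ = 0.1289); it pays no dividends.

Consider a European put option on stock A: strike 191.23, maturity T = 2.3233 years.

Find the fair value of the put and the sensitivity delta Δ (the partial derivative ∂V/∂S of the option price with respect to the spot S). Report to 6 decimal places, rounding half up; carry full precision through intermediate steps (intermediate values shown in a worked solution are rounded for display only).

σ√T = 0.1289·√2.3233 = 0.196474
d₁ = (ln(S/K) + (r+σ²/2)T) / (σ√T) = (ln(175.28/191.23) + (0.0724+0.1289²/2)·2.3233) / 0.196474 = (-0.087092 + 0.187508) / 0.196474 = 0.511089
d₂ = d₁ − σ√T = 0.511089 − 0.196474 = 0.314615
e^{−rT} = 0.845179
N(−d₁) = 0.304644,  N(−d₂) = 0.376527
Put price V = K·e^{−rT}·N(−d₂) − S·N(−d₁) = 60.855658 − 53.398074 = 7.457584
Δ = −N(−d₁) = -0.304644

price = 7.457584
Δ = -0.304644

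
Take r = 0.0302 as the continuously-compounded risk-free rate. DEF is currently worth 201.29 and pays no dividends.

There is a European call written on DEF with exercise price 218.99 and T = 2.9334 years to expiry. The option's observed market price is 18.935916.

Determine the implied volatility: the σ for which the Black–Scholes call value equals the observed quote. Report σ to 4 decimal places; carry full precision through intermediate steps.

At σ = 0.1351 the Black–Scholes value reproduces the quote:
σ√T = 0.1351·√2.9334 = 0.231388
d₁ = (ln(S/K) + (r+σ²/2)T) / (σ√T) = (ln(201.29/218.99) + (0.0302+0.1351²/2)·2.9334) / 0.231388 = (-0.084279 + 0.115359) / 0.231388 = 0.134318
d₂ = d₁ − σ√T = 0.134318 − 0.231388 = -0.097070
e^{−rT} = 0.915222
N(d₁) = 0.553424,  N(d₂) = 0.461335
V = S·N(d₁) − K·e^{−rT}·N(d₂) = 111.398773 − 92.462857 = 18.935916 (equal to the quote); since ∂V/∂σ > 0 for all σ, the implied volatility is unique

sigma = 0.1351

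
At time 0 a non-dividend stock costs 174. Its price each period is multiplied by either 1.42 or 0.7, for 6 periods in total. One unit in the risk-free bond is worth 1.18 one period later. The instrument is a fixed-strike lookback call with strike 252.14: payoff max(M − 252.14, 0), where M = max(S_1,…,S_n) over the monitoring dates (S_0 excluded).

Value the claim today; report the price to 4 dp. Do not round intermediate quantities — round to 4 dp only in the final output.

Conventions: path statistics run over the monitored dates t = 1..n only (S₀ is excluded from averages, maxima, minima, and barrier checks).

With p* = (R−d)/(u−d) = 0.6667, sum probability × payoff across the paths and divide by R^6.
Enumerate all 2^6 = 64 price paths (U = up ×1.42, D = down ×0.7); each path with k up-moves has probability p*^k·(1−p*)^(6−k).
DDDDDD: M=121.8000, payoff=0.0000, prob=0.001372
UDDDDD: M=247.0800, payoff=0.0000, prob=0.002743
DUDDDD: M=172.9560, payoff=0.0000, prob=0.002743
UUDDDD: M=350.8536, payoff=98.7136, prob=0.005487
DDUDDD: M=121.8000, payoff=0.0000, prob=0.002743
UDUDDD: M=247.0800, payoff=0.0000, prob=0.005487
DUUDDD: M=245.5975, payoff=0.0000, prob=0.005487
UUUDDD: M=498.2121, payoff=246.0721, prob=0.010974
DDDUDD: M=121.8000, payoff=0.0000, prob=0.002743
UDDUDD: M=247.0800, payoff=0.0000, prob=0.005487
DUDUDD: M=172.9560, payoff=0.0000, prob=0.005487
UUDUDD: M=350.8536, payoff=98.7136, prob=0.010974
DDUUDD: M=171.9183, payoff=0.0000, prob=0.005487
UDUUDD: M=348.7485, payoff=96.6085, prob=0.010974
DUUUDD: M=348.7485, payoff=96.6085, prob=0.010974
UUUUDD: M=707.4612, payoff=455.3212, prob=0.021948
DDDDUD: M=121.8000, payoff=0.0000, prob=0.002743
UDDDUD: M=247.0800, payoff=0.0000, prob=0.005487
DUDDUD: M=172.9560, payoff=0.0000, prob=0.005487
UUDDUD: M=350.8536, payoff=98.7136, prob=0.010974
DDUDUD: M=121.8000, payoff=0.0000, prob=0.005487
UDUDUD: M=247.0800, payoff=0.0000, prob=0.010974
DUUDUD: M=245.5975, payoff=0.0000, prob=0.010974
UUUDUD: M=498.2121, payoff=246.0721, prob=0.021948
DDDUUD: M=121.8000, payoff=0.0000, prob=0.005487
UDDUUD: M=247.0800, payoff=0.0000, prob=0.010974
DUDUUD: M=244.1239, payoff=0.0000, prob=0.010974
UUDUUD: M=495.2228, payoff=243.0828, prob=0.021948
DDUUUD: M=244.1239, payoff=0.0000, prob=0.010974
UDUUUD: M=495.2228, payoff=243.0828, prob=0.021948
DUUUUD: M=495.2228, payoff=243.0828, prob=0.021948
UUUUUD: M=1004.5949, payoff=752.4549, prob=0.043896
DDDDDU: M=121.8000, payoff=0.0000, prob=0.002743
UDDDDU: M=247.0800, payoff=0.0000, prob=0.005487
DUDDDU: M=172.9560, payoff=0.0000, prob=0.005487
UUDDDU: M=350.8536, payoff=98.7136, prob=0.010974
DDUDDU: M=121.8000, payoff=0.0000, prob=0.005487
UDUDDU: M=247.0800, payoff=0.0000, prob=0.010974
DUUDDU: M=245.5975, payoff=0.0000, prob=0.010974
UUUDDU: M=498.2121, payoff=246.0721, prob=0.021948
DDDUDU: M=121.8000, payoff=0.0000, prob=0.005487
UDDUDU: M=247.0800, payoff=0.0000, prob=0.010974
DUDUDU: M=172.9560, payoff=0.0000, prob=0.010974
UUDUDU: M=350.8536, payoff=98.7136, prob=0.021948
DDUUDU: M=171.9183, payoff=0.0000, prob=0.010974
UDUUDU: M=348.7485, payoff=96.6085, prob=0.021948
DUUUDU: M=348.7485, payoff=96.6085, prob=0.021948
UUUUDU: M=707.4612, payoff=455.3212, prob=0.043896
DDDDUU: M=121.8000, payoff=0.0000, prob=0.005487
UDDDUU: M=247.0800, payoff=0.0000, prob=0.010974
DUDDUU: M=172.9560, payoff=0.0000, prob=0.010974
UUDDUU: M=350.8536, payoff=98.7136, prob=0.021948
DDUDUU: M=170.8868, payoff=0.0000, prob=0.010974
UDUDUU: M=346.6560, payoff=94.5160, prob=0.021948
DUUDUU: M=346.6560, payoff=94.5160, prob=0.021948
UUUDUU: M=703.2164, payoff=451.0764, prob=0.043896
DDDUUU: M=170.8868, payoff=0.0000, prob=0.010974
UDDUUU: M=346.6560, payoff=94.5160, prob=0.021948
DUDUUU: M=346.6560, payoff=94.5160, prob=0.021948
UUDUUU: M=703.2164, payoff=451.0764, prob=0.043896
DDUUUU: M=346.6560, payoff=94.5160, prob=0.021948
UDUUUU: M=703.2164, payoff=451.0764, prob=0.043896
DUUUUU: M=703.2164, payoff=451.0764, prob=0.043896
UUUUUU: M=1426.5248, payoff=1174.3848, prob=0.087791
Price = Σ prob·payoff / R^6 = 299.677017 / 2.699554 = 111.0098

price = 111.0098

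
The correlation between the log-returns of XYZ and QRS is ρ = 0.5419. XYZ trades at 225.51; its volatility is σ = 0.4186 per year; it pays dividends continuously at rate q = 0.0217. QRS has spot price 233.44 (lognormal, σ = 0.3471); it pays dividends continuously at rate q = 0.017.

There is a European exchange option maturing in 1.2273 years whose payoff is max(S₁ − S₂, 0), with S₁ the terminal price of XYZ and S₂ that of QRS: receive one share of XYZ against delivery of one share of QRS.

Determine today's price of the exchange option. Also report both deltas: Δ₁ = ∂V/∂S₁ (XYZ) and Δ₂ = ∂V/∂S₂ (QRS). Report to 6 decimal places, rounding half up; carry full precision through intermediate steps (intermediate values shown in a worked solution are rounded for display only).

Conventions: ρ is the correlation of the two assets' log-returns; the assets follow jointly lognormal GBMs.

exchange price = 32.220104
Δ1 = 0.528744
Δ2 = -0.372760

σ_eff = √(σ₁² + σ₂² − 2ρσ₁σ₂) = √(0.4186² + 0.3471² − 2·0.5419·0.4186·0.3471) = 0.371796
d₁ = (ln(S₁/S₂) + (q₂ − q₁ + σ_eff²/2)T) / (σ_eff√T) = (ln(225.51/233.44) + (0.017 − 0.0217 + 0.069116)·1.2273) / 0.411889 = 0.108033
d₂ = d₁ − σ_eff√T = 0.108033 − 0.411889 = -0.303857
N(d₁) = 0.543015,  N(d₂) = 0.380619
V = S₁·e^{−q₁T}·N(d₁) − S₂·e^{−q₂T}·N(d₂) = 119.237099 − 87.016996 = 32.220104
Key observation: pricing in QRS-units makes this a unit-strike call on the ratio S₁/S₂ — the risk-free rate cancels and cannot affect the value.
Δ₁ = e^{−q₁T}·N(d₁) = 0.528744;  Δ₂ = −e^{−q₂T}·N(d₂) = -0.372760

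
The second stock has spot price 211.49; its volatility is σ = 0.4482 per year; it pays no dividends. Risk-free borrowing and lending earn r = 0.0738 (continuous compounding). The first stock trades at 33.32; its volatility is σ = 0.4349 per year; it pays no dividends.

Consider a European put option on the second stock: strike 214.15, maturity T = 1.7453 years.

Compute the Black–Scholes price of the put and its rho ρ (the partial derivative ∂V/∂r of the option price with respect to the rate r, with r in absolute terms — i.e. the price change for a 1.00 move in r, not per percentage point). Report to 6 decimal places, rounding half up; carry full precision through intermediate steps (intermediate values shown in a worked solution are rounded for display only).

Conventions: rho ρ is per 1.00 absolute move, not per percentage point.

price = 35.792255
ρ = -177.332759

σ√T = 0.4482·√1.7453 = 0.592116
d₁ = (ln(S/K) + (r+σ²/2)T) / (σ√T) = (ln(211.49/214.15) + (0.0738+0.4482²/2)·1.7453) / 0.592116 = (-0.012499 + 0.304104) / 0.592116 = 0.492479
d₂ = d₁ − σ√T = 0.492479 − 0.592116 = -0.099637
e^{−rT} = 0.879147
N(−d₁) = 0.311190,  N(−d₂) = 0.539684
Put price V = K·e^{−rT}·N(−d₂) − S·N(−d₁) = 101.605890 − 65.813635 = 35.792255
ρ = −K·T·e^{−rT}·N(−d₂) = -177.332759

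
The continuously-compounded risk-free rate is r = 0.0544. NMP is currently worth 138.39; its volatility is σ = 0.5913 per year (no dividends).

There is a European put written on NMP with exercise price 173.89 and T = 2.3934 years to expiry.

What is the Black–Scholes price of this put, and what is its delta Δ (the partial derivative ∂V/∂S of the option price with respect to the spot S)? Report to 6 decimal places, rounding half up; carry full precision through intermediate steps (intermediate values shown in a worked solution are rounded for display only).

σ√T = 0.5913·√2.3934 = 0.914778
d₁ = (ln(S/K) + (r+σ²/2)T) / (σ√T) = (ln(138.39/173.89) + (0.0544+0.5913²/2)·2.3934) / 0.914778 = (-0.228347 + 0.548610) / 0.914778 = 0.350099
d₂ = d₁ − σ√T = 0.350099 − 0.914778 = -0.564678
e^{−rT} = 0.877919
N(−d₁) = 0.363132,  N(−d₂) = 0.713854
Put price V = K·e^{−rT}·N(−d₂) − S·N(−d₁) = 108.977865 − 50.253857 = 58.724008
Δ = −N(−d₁) = -0.363132

price = 58.724008
Δ = -0.363132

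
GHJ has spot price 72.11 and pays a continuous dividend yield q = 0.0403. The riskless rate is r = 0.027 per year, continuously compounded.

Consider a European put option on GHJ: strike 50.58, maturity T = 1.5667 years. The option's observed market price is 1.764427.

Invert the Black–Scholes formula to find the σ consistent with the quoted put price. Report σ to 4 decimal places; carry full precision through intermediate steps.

sigma = 0.2773

At σ = 0.2773 the Black–Scholes value reproduces the quote:
σ√T = 0.2773·√1.5667 = 0.347091
d₁ = (ln(S/K) + (r−q+σ²/2)T) / (σ√T) = (ln(72.11/50.58) + (0.027−0.0403+0.2773²/2)·1.5667) / 0.347091 = (0.354636 + 0.039399) / 0.347091 = 1.135252
d₂ = d₁ − σ√T = 1.135252 − 0.347091 = 0.788162
e^{−rT} = 0.958581
e^{−qT} = 0.938814
N(−d₁) = 0.128135,  N(−d₂) = 0.215301
V = K·e^{−rT}·N(−d₂) − S·e^{−qT}·N(−d₁) = 10.438882 − 8.674456 = 1.764427 (the quoted price), and the Black–Scholes price is strictly increasing in σ, so σ is unique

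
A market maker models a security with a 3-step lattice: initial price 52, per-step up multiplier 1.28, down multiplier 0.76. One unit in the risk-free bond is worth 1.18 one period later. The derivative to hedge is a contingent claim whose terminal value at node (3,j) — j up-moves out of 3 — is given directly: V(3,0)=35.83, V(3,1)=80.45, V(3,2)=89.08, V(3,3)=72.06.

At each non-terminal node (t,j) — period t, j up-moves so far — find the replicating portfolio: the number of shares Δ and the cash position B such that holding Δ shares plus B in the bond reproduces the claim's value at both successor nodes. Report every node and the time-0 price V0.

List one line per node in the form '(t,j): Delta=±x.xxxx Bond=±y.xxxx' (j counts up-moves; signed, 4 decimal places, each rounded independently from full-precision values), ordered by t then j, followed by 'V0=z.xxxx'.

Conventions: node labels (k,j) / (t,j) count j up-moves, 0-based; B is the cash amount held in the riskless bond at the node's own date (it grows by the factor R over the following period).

(0,0): Delta=-0.1799 Bond=57.4107
(1,0): Delta=0.6413 Bond=35.2920
(1,1): Delta=-0.2960 Bond=75.4715
(2,0): Delta=2.8569 Bond=-24.9016
(2,1): Delta=0.3281 Bond=57.4889
(2,2): Delta=-0.3842 Bond=96.5724
V0=48.0574

Under the risk-neutral measure, an up-move has probability p* = (R−d)/(u−d) = 0.8077 and values discount at R = 1.18.
Expiry values: V(3,0)=35.8300, V(3,1)=80.4500, V(3,2)=89.0800, V(3,3)=72.0600
(2,0): S=30.0352. Δ = (V_up−V_dn)/(S_up−S_dn) = (80.4500−35.8300)/(38.4451−22.8268) = 2.8569. V = [p*·80.4500 + (1−p*)·35.8300]/1.18 = 60.9061. B = V − Δ·S = -24.9016.
(2,1): S=50.5856. Δ = (V_up−V_dn)/(S_up−S_dn) = (89.0800−80.4500)/(64.7496−38.4451) = 0.3281. V = [p*·89.0800 + (1−p*)·80.4500]/1.18 = 74.0851. B = V − Δ·S = 57.4889.
(2,2): S=85.1968. Δ = (V_up−V_dn)/(S_up−S_dn) = (72.0600−89.0800)/(109.0519−64.7496) = -0.3842. V = [p*·72.0600 + (1−p*)·89.0800]/1.18 = 63.8416. B = V − Δ·S = 96.5724.
(1,0): S=39.5200. Δ = (V_up−V_dn)/(S_up−S_dn) = (74.0851−60.9061)/(50.5856−30.0352) = 0.6413. V = [p*·74.0851 + (1−p*)·60.9061]/1.18 = 60.6362. B = V − Δ·S = 35.2920.
(1,1): S=66.5600. Δ = (V_up−V_dn)/(S_up−S_dn) = (63.8416−74.0851)/(85.1968−50.5856) = -0.2960. V = [p*·63.8416 + (1−p*)·74.0851]/1.18 = 55.7724. B = V − Δ·S = 75.4715.
(0,0): S=52.0000. Δ = (V_up−V_dn)/(S_up−S_dn) = (55.7724−60.6362)/(66.5600−39.5200) = -0.1799. V = [p*·55.7724 + (1−p*)·60.6362]/1.18 = 48.0574. B = V − Δ·S = 57.4107.
Sanity check at the root: Δ(0,0)·S0 + B(0,0) reproduces V0 = 48.0574.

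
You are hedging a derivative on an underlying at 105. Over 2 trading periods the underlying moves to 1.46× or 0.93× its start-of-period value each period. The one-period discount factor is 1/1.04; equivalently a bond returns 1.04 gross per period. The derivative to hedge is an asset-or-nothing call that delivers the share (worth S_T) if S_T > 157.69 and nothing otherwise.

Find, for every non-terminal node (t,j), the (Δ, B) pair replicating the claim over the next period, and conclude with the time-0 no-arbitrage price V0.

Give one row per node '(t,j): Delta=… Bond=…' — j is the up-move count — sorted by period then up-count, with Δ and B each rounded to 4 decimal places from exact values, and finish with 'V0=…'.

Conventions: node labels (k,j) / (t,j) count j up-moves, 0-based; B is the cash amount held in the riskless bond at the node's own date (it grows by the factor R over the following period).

(0,0): Delta=0.8026 Bond=-75.3620
(1,0): Delta=0.0000 Bond=0.0000
(1,1): Delta=2.7547 Bond=-377.6320
V0=8.9138

Arbitrage-free pricing uses the up-move probability p* = (R−d)/(u−d) = 0.2075, discounting each step at R = 1.04.
Expiry values: V(2,0)=0.0000, V(2,1)=0.0000, V(2,2)=223.8180
(1,0): S=97.6500. Δ = (V_up−V_dn)/(S_up−S_dn) = (0.0000−0.0000)/(142.5690−90.8145) = 0.0000. V = [p*·0.0000 + (1−p*)·0.0000]/1.04 = 0.0000. B = V − Δ·S = 0.0000.
(1,1): S=153.3000. Δ = (V_up−V_dn)/(S_up−S_dn) = (223.8180−0.0000)/(223.8180−142.5690) = 2.7547. V = [p*·223.8180 + (1−p*)·0.0000]/1.04 = 44.6661. B = V − Δ·S = -377.6320.
(0,0): S=105.0000. Δ = (V_up−V_dn)/(S_up−S_dn) = (44.6661−0.0000)/(153.3000−97.6500) = 0.8026. V = [p*·44.6661 + (1−p*)·0.0000]/1.04 = 8.9138. B = V − Δ·S = -75.3620.
Sanity check at the root: Δ(0,0)·S0 + B(0,0) reproduces V0 = 8.9138.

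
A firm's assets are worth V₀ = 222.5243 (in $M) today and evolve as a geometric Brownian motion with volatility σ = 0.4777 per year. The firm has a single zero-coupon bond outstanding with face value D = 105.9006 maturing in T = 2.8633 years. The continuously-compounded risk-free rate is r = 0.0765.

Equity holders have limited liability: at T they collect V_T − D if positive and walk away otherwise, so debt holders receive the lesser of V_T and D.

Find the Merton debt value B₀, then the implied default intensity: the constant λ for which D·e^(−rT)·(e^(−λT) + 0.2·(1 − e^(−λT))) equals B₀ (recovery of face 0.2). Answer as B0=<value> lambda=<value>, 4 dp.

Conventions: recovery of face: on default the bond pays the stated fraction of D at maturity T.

Work the structural quantities from V₀ = 222.5243 against face 105.9006:
d₁ = [ln(V₀/D) + (r + σ²/2)T] / (σ√T)
   = [ln(222.5243/105.9006) + (0.0765 + 0.5·0.4777²)·2.8633] / (0.4777·√2.8633)
   = [0.742535 + 0.545741] / 0.808330 = 1.593751
d₂ = d₁ − σ√T = 1.593751 − 0.808330 = 0.785421
N(d₁) = 0.944504,  N(d₂) = 0.783897,  e^(−rT) = 0.803288
E₀ = V₀·N(d₁) − D·e^(−rT)·N(d₂)
   = 222.5243·0.944504 − 105.9006·0.803288·0.783897 = 143.490091
B₀ = V₀ − E₀ = 222.5243 − 143.490091 = 79.034209
e^(−λT) = (B₀·e^(rT)/D − 0.2)/(1 − 0.2) = (79.0342·1.244884/105.9006 − 0.2)/0.8 = 0.91132983
λ = −ln(0.91132983)/2.8633 = 0.032428

B0=79.0342 lambda=0.0324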